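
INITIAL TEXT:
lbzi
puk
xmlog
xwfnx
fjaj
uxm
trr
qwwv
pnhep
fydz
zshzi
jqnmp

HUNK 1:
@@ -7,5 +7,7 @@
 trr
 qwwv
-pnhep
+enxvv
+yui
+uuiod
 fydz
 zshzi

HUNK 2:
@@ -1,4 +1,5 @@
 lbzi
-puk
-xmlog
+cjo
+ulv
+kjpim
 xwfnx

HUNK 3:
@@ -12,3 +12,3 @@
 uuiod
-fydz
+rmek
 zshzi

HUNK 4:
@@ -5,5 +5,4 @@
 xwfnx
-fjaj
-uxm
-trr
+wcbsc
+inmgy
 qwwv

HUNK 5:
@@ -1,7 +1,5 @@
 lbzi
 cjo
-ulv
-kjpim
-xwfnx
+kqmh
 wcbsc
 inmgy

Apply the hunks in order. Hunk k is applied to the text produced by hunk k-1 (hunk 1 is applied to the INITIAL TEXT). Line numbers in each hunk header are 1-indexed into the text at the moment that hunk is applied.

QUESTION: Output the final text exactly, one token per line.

Answer: lbzi
cjo
kqmh
wcbsc
inmgy
qwwv
enxvv
yui
uuiod
rmek
zshzi
jqnmp

Derivation:
Hunk 1: at line 7 remove [pnhep] add [enxvv,yui,uuiod] -> 14 lines: lbzi puk xmlog xwfnx fjaj uxm trr qwwv enxvv yui uuiod fydz zshzi jqnmp
Hunk 2: at line 1 remove [puk,xmlog] add [cjo,ulv,kjpim] -> 15 lines: lbzi cjo ulv kjpim xwfnx fjaj uxm trr qwwv enxvv yui uuiod fydz zshzi jqnmp
Hunk 3: at line 12 remove [fydz] add [rmek] -> 15 lines: lbzi cjo ulv kjpim xwfnx fjaj uxm trr qwwv enxvv yui uuiod rmek zshzi jqnmp
Hunk 4: at line 5 remove [fjaj,uxm,trr] add [wcbsc,inmgy] -> 14 lines: lbzi cjo ulv kjpim xwfnx wcbsc inmgy qwwv enxvv yui uuiod rmek zshzi jqnmp
Hunk 5: at line 1 remove [ulv,kjpim,xwfnx] add [kqmh] -> 12 lines: lbzi cjo kqmh wcbsc inmgy qwwv enxvv yui uuiod rmek zshzi jqnmp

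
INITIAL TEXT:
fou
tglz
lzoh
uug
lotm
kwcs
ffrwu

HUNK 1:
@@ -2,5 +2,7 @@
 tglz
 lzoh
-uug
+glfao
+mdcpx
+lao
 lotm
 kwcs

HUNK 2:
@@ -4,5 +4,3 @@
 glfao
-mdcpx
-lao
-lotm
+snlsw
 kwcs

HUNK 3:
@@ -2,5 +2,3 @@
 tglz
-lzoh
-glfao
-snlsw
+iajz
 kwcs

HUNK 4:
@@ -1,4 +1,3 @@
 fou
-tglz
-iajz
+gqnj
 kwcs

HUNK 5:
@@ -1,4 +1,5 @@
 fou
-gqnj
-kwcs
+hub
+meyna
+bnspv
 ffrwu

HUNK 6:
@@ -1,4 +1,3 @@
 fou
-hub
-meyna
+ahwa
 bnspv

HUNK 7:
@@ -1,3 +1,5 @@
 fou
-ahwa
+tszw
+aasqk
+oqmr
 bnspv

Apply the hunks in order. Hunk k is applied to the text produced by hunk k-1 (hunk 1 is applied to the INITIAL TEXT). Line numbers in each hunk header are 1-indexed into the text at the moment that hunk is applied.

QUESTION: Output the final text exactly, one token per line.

Hunk 1: at line 2 remove [uug] add [glfao,mdcpx,lao] -> 9 lines: fou tglz lzoh glfao mdcpx lao lotm kwcs ffrwu
Hunk 2: at line 4 remove [mdcpx,lao,lotm] add [snlsw] -> 7 lines: fou tglz lzoh glfao snlsw kwcs ffrwu
Hunk 3: at line 2 remove [lzoh,glfao,snlsw] add [iajz] -> 5 lines: fou tglz iajz kwcs ffrwu
Hunk 4: at line 1 remove [tglz,iajz] add [gqnj] -> 4 lines: fou gqnj kwcs ffrwu
Hunk 5: at line 1 remove [gqnj,kwcs] add [hub,meyna,bnspv] -> 5 lines: fou hub meyna bnspv ffrwu
Hunk 6: at line 1 remove [hub,meyna] add [ahwa] -> 4 lines: fou ahwa bnspv ffrwu
Hunk 7: at line 1 remove [ahwa] add [tszw,aasqk,oqmr] -> 6 lines: fou tszw aasqk oqmr bnspv ffrwu

Answer: fou
tszw
aasqk
oqmr
bnspv
ffrwu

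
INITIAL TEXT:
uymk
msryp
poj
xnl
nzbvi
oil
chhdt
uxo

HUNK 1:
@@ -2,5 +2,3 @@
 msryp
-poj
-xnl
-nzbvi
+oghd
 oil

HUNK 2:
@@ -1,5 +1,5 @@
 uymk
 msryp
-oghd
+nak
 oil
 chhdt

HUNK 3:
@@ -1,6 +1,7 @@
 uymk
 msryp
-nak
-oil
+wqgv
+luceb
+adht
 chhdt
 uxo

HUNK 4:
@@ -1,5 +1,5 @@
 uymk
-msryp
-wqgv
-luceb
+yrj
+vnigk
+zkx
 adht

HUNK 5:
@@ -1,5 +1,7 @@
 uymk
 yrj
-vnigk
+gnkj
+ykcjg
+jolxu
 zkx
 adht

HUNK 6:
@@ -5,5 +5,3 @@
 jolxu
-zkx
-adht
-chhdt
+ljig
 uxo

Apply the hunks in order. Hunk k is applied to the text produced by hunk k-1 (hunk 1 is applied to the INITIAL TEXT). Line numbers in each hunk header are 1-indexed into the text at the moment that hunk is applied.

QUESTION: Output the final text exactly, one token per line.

Answer: uymk
yrj
gnkj
ykcjg
jolxu
ljig
uxo

Derivation:
Hunk 1: at line 2 remove [poj,xnl,nzbvi] add [oghd] -> 6 lines: uymk msryp oghd oil chhdt uxo
Hunk 2: at line 1 remove [oghd] add [nak] -> 6 lines: uymk msryp nak oil chhdt uxo
Hunk 3: at line 1 remove [nak,oil] add [wqgv,luceb,adht] -> 7 lines: uymk msryp wqgv luceb adht chhdt uxo
Hunk 4: at line 1 remove [msryp,wqgv,luceb] add [yrj,vnigk,zkx] -> 7 lines: uymk yrj vnigk zkx adht chhdt uxo
Hunk 5: at line 1 remove [vnigk] add [gnkj,ykcjg,jolxu] -> 9 lines: uymk yrj gnkj ykcjg jolxu zkx adht chhdt uxo
Hunk 6: at line 5 remove [zkx,adht,chhdt] add [ljig] -> 7 lines: uymk yrj gnkj ykcjg jolxu ljig uxo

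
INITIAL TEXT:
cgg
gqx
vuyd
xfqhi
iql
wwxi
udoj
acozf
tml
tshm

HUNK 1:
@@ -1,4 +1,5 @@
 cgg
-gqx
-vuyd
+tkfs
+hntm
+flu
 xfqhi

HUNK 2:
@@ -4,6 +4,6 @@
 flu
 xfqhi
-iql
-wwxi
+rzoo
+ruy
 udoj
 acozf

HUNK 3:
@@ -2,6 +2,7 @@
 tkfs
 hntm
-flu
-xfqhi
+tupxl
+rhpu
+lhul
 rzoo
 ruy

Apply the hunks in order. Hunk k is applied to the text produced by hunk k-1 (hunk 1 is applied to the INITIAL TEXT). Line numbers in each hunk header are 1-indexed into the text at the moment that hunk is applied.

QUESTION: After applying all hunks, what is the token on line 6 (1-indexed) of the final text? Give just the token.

Answer: lhul

Derivation:
Hunk 1: at line 1 remove [gqx,vuyd] add [tkfs,hntm,flu] -> 11 lines: cgg tkfs hntm flu xfqhi iql wwxi udoj acozf tml tshm
Hunk 2: at line 4 remove [iql,wwxi] add [rzoo,ruy] -> 11 lines: cgg tkfs hntm flu xfqhi rzoo ruy udoj acozf tml tshm
Hunk 3: at line 2 remove [flu,xfqhi] add [tupxl,rhpu,lhul] -> 12 lines: cgg tkfs hntm tupxl rhpu lhul rzoo ruy udoj acozf tml tshm
Final line 6: lhul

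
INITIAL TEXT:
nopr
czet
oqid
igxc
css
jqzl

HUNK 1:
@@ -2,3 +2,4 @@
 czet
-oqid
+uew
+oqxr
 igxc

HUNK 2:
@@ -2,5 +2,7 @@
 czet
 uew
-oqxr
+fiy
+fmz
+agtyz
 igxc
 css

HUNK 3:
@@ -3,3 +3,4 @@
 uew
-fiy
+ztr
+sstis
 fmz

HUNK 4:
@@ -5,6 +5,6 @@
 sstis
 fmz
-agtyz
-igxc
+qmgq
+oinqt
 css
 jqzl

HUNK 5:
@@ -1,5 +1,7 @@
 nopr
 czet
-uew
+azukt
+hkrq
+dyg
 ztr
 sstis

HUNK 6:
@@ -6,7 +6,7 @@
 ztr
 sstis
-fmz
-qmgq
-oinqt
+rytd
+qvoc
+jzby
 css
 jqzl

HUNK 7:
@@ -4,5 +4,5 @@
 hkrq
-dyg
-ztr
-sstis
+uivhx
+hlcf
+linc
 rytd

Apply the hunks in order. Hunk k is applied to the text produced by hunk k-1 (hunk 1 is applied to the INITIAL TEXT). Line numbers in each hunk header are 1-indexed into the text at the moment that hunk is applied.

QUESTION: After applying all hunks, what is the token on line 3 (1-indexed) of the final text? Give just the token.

Answer: azukt

Derivation:
Hunk 1: at line 2 remove [oqid] add [uew,oqxr] -> 7 lines: nopr czet uew oqxr igxc css jqzl
Hunk 2: at line 2 remove [oqxr] add [fiy,fmz,agtyz] -> 9 lines: nopr czet uew fiy fmz agtyz igxc css jqzl
Hunk 3: at line 3 remove [fiy] add [ztr,sstis] -> 10 lines: nopr czet uew ztr sstis fmz agtyz igxc css jqzl
Hunk 4: at line 5 remove [agtyz,igxc] add [qmgq,oinqt] -> 10 lines: nopr czet uew ztr sstis fmz qmgq oinqt css jqzl
Hunk 5: at line 1 remove [uew] add [azukt,hkrq,dyg] -> 12 lines: nopr czet azukt hkrq dyg ztr sstis fmz qmgq oinqt css jqzl
Hunk 6: at line 6 remove [fmz,qmgq,oinqt] add [rytd,qvoc,jzby] -> 12 lines: nopr czet azukt hkrq dyg ztr sstis rytd qvoc jzby css jqzl
Hunk 7: at line 4 remove [dyg,ztr,sstis] add [uivhx,hlcf,linc] -> 12 lines: nopr czet azukt hkrq uivhx hlcf linc rytd qvoc jzby css jqzl
Final line 3: azukt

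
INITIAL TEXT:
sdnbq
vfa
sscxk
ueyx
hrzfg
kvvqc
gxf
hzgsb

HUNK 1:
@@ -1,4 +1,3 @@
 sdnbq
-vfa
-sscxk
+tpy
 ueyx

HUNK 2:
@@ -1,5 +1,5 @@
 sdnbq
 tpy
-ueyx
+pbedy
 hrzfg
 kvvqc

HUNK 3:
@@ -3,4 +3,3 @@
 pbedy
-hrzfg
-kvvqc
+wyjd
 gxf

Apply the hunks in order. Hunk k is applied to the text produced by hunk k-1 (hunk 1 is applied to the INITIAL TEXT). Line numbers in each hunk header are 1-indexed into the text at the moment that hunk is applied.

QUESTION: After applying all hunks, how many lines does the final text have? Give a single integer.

Answer: 6

Derivation:
Hunk 1: at line 1 remove [vfa,sscxk] add [tpy] -> 7 lines: sdnbq tpy ueyx hrzfg kvvqc gxf hzgsb
Hunk 2: at line 1 remove [ueyx] add [pbedy] -> 7 lines: sdnbq tpy pbedy hrzfg kvvqc gxf hzgsb
Hunk 3: at line 3 remove [hrzfg,kvvqc] add [wyjd] -> 6 lines: sdnbq tpy pbedy wyjd gxf hzgsb
Final line count: 6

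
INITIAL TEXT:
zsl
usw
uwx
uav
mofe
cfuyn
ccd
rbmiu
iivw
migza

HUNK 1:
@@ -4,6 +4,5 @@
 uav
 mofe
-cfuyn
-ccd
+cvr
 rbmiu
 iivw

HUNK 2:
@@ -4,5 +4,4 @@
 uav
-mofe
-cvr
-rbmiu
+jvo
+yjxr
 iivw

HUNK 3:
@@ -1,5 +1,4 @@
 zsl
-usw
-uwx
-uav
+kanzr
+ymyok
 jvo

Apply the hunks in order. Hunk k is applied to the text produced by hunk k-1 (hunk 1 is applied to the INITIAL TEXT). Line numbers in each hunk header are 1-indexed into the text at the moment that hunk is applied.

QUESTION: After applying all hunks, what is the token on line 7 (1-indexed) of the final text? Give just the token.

Answer: migza

Derivation:
Hunk 1: at line 4 remove [cfuyn,ccd] add [cvr] -> 9 lines: zsl usw uwx uav mofe cvr rbmiu iivw migza
Hunk 2: at line 4 remove [mofe,cvr,rbmiu] add [jvo,yjxr] -> 8 lines: zsl usw uwx uav jvo yjxr iivw migza
Hunk 3: at line 1 remove [usw,uwx,uav] add [kanzr,ymyok] -> 7 lines: zsl kanzr ymyok jvo yjxr iivw migza
Final line 7: migza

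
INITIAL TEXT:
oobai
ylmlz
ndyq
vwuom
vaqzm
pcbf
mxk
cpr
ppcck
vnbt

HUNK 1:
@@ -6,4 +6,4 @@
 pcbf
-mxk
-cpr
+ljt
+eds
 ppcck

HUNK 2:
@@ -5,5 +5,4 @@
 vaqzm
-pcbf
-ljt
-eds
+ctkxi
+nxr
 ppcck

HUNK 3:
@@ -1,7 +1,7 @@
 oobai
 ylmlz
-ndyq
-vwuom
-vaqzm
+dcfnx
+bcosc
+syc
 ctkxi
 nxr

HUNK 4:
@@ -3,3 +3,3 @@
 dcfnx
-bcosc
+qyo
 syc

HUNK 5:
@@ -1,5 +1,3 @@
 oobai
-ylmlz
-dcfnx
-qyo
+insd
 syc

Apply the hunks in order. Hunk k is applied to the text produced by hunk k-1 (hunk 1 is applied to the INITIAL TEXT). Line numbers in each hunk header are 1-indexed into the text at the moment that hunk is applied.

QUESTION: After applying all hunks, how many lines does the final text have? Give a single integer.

Hunk 1: at line 6 remove [mxk,cpr] add [ljt,eds] -> 10 lines: oobai ylmlz ndyq vwuom vaqzm pcbf ljt eds ppcck vnbt
Hunk 2: at line 5 remove [pcbf,ljt,eds] add [ctkxi,nxr] -> 9 lines: oobai ylmlz ndyq vwuom vaqzm ctkxi nxr ppcck vnbt
Hunk 3: at line 1 remove [ndyq,vwuom,vaqzm] add [dcfnx,bcosc,syc] -> 9 lines: oobai ylmlz dcfnx bcosc syc ctkxi nxr ppcck vnbt
Hunk 4: at line 3 remove [bcosc] add [qyo] -> 9 lines: oobai ylmlz dcfnx qyo syc ctkxi nxr ppcck vnbt
Hunk 5: at line 1 remove [ylmlz,dcfnx,qyo] add [insd] -> 7 lines: oobai insd syc ctkxi nxr ppcck vnbt
Final line count: 7

Answer: 7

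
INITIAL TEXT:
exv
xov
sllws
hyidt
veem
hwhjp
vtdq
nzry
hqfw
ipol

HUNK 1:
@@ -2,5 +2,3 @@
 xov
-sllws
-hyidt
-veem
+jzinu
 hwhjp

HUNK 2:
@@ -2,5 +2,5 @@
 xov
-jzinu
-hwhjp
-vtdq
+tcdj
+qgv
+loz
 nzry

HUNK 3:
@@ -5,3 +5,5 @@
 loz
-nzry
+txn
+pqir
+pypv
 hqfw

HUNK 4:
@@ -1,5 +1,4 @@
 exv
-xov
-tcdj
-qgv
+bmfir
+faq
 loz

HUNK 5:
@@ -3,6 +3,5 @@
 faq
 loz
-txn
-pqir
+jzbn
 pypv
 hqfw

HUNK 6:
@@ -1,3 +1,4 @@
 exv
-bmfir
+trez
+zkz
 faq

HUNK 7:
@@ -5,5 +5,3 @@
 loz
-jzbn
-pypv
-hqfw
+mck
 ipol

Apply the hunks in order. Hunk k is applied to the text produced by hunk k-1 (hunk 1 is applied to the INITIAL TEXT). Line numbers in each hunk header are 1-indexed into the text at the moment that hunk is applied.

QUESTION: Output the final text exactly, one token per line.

Hunk 1: at line 2 remove [sllws,hyidt,veem] add [jzinu] -> 8 lines: exv xov jzinu hwhjp vtdq nzry hqfw ipol
Hunk 2: at line 2 remove [jzinu,hwhjp,vtdq] add [tcdj,qgv,loz] -> 8 lines: exv xov tcdj qgv loz nzry hqfw ipol
Hunk 3: at line 5 remove [nzry] add [txn,pqir,pypv] -> 10 lines: exv xov tcdj qgv loz txn pqir pypv hqfw ipol
Hunk 4: at line 1 remove [xov,tcdj,qgv] add [bmfir,faq] -> 9 lines: exv bmfir faq loz txn pqir pypv hqfw ipol
Hunk 5: at line 3 remove [txn,pqir] add [jzbn] -> 8 lines: exv bmfir faq loz jzbn pypv hqfw ipol
Hunk 6: at line 1 remove [bmfir] add [trez,zkz] -> 9 lines: exv trez zkz faq loz jzbn pypv hqfw ipol
Hunk 7: at line 5 remove [jzbn,pypv,hqfw] add [mck] -> 7 lines: exv trez zkz faq loz mck ipol

Answer: exv
trez
zkz
faq
loz
mck
ipol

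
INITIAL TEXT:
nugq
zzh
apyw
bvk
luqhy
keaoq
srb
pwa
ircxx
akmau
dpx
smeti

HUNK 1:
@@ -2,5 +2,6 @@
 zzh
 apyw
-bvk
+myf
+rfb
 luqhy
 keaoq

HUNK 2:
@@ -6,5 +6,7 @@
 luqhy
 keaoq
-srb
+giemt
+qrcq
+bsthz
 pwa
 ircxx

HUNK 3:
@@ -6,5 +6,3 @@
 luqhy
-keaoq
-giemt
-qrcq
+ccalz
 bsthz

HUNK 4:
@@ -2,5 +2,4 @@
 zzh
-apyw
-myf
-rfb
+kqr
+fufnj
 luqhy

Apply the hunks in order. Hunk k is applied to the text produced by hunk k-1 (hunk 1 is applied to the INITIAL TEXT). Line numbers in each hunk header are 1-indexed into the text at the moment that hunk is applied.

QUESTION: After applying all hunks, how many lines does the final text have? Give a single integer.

Answer: 12

Derivation:
Hunk 1: at line 2 remove [bvk] add [myf,rfb] -> 13 lines: nugq zzh apyw myf rfb luqhy keaoq srb pwa ircxx akmau dpx smeti
Hunk 2: at line 6 remove [srb] add [giemt,qrcq,bsthz] -> 15 lines: nugq zzh apyw myf rfb luqhy keaoq giemt qrcq bsthz pwa ircxx akmau dpx smeti
Hunk 3: at line 6 remove [keaoq,giemt,qrcq] add [ccalz] -> 13 lines: nugq zzh apyw myf rfb luqhy ccalz bsthz pwa ircxx akmau dpx smeti
Hunk 4: at line 2 remove [apyw,myf,rfb] add [kqr,fufnj] -> 12 lines: nugq zzh kqr fufnj luqhy ccalz bsthz pwa ircxx akmau dpx smeti
Final line count: 12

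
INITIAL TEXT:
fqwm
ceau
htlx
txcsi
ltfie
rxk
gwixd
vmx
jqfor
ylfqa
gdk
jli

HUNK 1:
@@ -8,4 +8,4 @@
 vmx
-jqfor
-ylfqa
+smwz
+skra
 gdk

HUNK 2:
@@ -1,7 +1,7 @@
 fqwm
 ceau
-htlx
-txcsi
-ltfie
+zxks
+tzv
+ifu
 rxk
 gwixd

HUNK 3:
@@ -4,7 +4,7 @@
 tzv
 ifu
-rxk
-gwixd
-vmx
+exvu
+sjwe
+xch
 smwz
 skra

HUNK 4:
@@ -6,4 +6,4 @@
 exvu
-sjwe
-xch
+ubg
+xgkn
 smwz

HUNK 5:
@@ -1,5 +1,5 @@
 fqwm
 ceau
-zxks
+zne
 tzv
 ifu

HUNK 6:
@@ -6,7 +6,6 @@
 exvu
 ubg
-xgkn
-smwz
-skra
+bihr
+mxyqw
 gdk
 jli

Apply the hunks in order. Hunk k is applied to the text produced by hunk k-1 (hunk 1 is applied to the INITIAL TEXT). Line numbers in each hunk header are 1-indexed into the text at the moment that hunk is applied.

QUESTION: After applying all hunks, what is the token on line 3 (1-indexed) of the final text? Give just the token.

Hunk 1: at line 8 remove [jqfor,ylfqa] add [smwz,skra] -> 12 lines: fqwm ceau htlx txcsi ltfie rxk gwixd vmx smwz skra gdk jli
Hunk 2: at line 1 remove [htlx,txcsi,ltfie] add [zxks,tzv,ifu] -> 12 lines: fqwm ceau zxks tzv ifu rxk gwixd vmx smwz skra gdk jli
Hunk 3: at line 4 remove [rxk,gwixd,vmx] add [exvu,sjwe,xch] -> 12 lines: fqwm ceau zxks tzv ifu exvu sjwe xch smwz skra gdk jli
Hunk 4: at line 6 remove [sjwe,xch] add [ubg,xgkn] -> 12 lines: fqwm ceau zxks tzv ifu exvu ubg xgkn smwz skra gdk jli
Hunk 5: at line 1 remove [zxks] add [zne] -> 12 lines: fqwm ceau zne tzv ifu exvu ubg xgkn smwz skra gdk jli
Hunk 6: at line 6 remove [xgkn,smwz,skra] add [bihr,mxyqw] -> 11 lines: fqwm ceau zne tzv ifu exvu ubg bihr mxyqw gdk jli
Final line 3: zne

Answer: zne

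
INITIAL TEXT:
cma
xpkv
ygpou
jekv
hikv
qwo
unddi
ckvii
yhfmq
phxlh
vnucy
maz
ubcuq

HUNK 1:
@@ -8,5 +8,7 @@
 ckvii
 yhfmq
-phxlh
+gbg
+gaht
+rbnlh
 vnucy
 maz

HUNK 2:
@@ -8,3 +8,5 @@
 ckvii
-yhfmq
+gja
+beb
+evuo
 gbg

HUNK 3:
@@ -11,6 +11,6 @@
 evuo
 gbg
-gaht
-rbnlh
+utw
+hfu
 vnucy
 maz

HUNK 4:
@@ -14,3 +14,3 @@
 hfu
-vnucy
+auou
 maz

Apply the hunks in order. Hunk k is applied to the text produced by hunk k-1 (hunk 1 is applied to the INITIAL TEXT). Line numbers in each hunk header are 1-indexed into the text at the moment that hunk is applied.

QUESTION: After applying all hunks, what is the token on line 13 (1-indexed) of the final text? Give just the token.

Answer: utw

Derivation:
Hunk 1: at line 8 remove [phxlh] add [gbg,gaht,rbnlh] -> 15 lines: cma xpkv ygpou jekv hikv qwo unddi ckvii yhfmq gbg gaht rbnlh vnucy maz ubcuq
Hunk 2: at line 8 remove [yhfmq] add [gja,beb,evuo] -> 17 lines: cma xpkv ygpou jekv hikv qwo unddi ckvii gja beb evuo gbg gaht rbnlh vnucy maz ubcuq
Hunk 3: at line 11 remove [gaht,rbnlh] add [utw,hfu] -> 17 lines: cma xpkv ygpou jekv hikv qwo unddi ckvii gja beb evuo gbg utw hfu vnucy maz ubcuq
Hunk 4: at line 14 remove [vnucy] add [auou] -> 17 lines: cma xpkv ygpou jekv hikv qwo unddi ckvii gja beb evuo gbg utw hfu auou maz ubcuq
Final line 13: utw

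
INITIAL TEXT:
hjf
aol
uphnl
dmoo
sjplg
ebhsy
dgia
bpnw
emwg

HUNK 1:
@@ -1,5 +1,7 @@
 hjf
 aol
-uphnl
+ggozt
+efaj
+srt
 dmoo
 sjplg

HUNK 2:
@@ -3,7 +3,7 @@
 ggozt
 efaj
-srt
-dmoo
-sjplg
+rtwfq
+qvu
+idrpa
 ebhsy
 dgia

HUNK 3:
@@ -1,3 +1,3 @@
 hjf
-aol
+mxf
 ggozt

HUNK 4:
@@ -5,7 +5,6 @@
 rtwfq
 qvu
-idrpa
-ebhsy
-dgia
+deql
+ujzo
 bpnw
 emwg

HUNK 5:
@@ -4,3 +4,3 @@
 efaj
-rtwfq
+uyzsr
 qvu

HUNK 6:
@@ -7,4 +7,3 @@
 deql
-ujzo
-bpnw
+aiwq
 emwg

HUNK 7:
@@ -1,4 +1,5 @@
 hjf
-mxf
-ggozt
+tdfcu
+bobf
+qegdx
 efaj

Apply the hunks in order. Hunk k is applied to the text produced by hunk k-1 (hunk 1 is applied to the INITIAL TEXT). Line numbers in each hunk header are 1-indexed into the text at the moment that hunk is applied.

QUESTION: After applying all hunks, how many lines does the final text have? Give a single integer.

Hunk 1: at line 1 remove [uphnl] add [ggozt,efaj,srt] -> 11 lines: hjf aol ggozt efaj srt dmoo sjplg ebhsy dgia bpnw emwg
Hunk 2: at line 3 remove [srt,dmoo,sjplg] add [rtwfq,qvu,idrpa] -> 11 lines: hjf aol ggozt efaj rtwfq qvu idrpa ebhsy dgia bpnw emwg
Hunk 3: at line 1 remove [aol] add [mxf] -> 11 lines: hjf mxf ggozt efaj rtwfq qvu idrpa ebhsy dgia bpnw emwg
Hunk 4: at line 5 remove [idrpa,ebhsy,dgia] add [deql,ujzo] -> 10 lines: hjf mxf ggozt efaj rtwfq qvu deql ujzo bpnw emwg
Hunk 5: at line 4 remove [rtwfq] add [uyzsr] -> 10 lines: hjf mxf ggozt efaj uyzsr qvu deql ujzo bpnw emwg
Hunk 6: at line 7 remove [ujzo,bpnw] add [aiwq] -> 9 lines: hjf mxf ggozt efaj uyzsr qvu deql aiwq emwg
Hunk 7: at line 1 remove [mxf,ggozt] add [tdfcu,bobf,qegdx] -> 10 lines: hjf tdfcu bobf qegdx efaj uyzsr qvu deql aiwq emwg
Final line count: 10

Answer: 10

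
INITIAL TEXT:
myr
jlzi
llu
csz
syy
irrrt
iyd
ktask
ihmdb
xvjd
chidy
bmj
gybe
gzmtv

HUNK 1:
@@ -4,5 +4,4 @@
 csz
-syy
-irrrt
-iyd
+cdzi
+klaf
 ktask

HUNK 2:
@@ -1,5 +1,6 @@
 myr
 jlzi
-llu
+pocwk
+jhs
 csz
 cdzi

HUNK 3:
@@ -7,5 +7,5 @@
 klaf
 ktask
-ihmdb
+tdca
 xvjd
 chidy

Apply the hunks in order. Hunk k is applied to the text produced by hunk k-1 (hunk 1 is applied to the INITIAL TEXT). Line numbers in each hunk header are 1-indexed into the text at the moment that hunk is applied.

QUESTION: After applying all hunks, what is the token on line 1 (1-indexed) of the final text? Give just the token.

Hunk 1: at line 4 remove [syy,irrrt,iyd] add [cdzi,klaf] -> 13 lines: myr jlzi llu csz cdzi klaf ktask ihmdb xvjd chidy bmj gybe gzmtv
Hunk 2: at line 1 remove [llu] add [pocwk,jhs] -> 14 lines: myr jlzi pocwk jhs csz cdzi klaf ktask ihmdb xvjd chidy bmj gybe gzmtv
Hunk 3: at line 7 remove [ihmdb] add [tdca] -> 14 lines: myr jlzi pocwk jhs csz cdzi klaf ktask tdca xvjd chidy bmj gybe gzmtv
Final line 1: myr

Answer: myr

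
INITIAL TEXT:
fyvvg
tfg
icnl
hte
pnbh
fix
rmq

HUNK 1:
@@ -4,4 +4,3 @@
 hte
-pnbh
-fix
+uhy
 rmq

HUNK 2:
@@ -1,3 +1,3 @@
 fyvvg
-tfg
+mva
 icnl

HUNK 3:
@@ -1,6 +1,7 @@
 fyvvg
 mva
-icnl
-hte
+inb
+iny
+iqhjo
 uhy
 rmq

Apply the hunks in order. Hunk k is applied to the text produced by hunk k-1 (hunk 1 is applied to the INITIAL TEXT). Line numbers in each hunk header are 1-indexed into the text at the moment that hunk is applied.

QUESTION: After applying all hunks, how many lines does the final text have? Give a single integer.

Answer: 7

Derivation:
Hunk 1: at line 4 remove [pnbh,fix] add [uhy] -> 6 lines: fyvvg tfg icnl hte uhy rmq
Hunk 2: at line 1 remove [tfg] add [mva] -> 6 lines: fyvvg mva icnl hte uhy rmq
Hunk 3: at line 1 remove [icnl,hte] add [inb,iny,iqhjo] -> 7 lines: fyvvg mva inb iny iqhjo uhy rmq
Final line count: 7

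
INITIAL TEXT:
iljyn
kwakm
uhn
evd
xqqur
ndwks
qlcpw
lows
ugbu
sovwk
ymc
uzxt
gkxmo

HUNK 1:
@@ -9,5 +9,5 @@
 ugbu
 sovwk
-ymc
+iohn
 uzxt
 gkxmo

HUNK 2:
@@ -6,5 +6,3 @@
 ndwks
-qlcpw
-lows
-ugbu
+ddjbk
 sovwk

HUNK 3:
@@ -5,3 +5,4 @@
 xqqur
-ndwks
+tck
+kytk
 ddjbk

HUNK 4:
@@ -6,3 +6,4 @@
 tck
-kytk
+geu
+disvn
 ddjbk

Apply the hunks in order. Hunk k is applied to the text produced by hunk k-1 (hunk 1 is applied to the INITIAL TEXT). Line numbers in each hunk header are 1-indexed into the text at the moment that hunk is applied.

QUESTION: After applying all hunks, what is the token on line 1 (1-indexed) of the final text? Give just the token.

Answer: iljyn

Derivation:
Hunk 1: at line 9 remove [ymc] add [iohn] -> 13 lines: iljyn kwakm uhn evd xqqur ndwks qlcpw lows ugbu sovwk iohn uzxt gkxmo
Hunk 2: at line 6 remove [qlcpw,lows,ugbu] add [ddjbk] -> 11 lines: iljyn kwakm uhn evd xqqur ndwks ddjbk sovwk iohn uzxt gkxmo
Hunk 3: at line 5 remove [ndwks] add [tck,kytk] -> 12 lines: iljyn kwakm uhn evd xqqur tck kytk ddjbk sovwk iohn uzxt gkxmo
Hunk 4: at line 6 remove [kytk] add [geu,disvn] -> 13 lines: iljyn kwakm uhn evd xqqur tck geu disvn ddjbk sovwk iohn uzxt gkxmo
Final line 1: iljyn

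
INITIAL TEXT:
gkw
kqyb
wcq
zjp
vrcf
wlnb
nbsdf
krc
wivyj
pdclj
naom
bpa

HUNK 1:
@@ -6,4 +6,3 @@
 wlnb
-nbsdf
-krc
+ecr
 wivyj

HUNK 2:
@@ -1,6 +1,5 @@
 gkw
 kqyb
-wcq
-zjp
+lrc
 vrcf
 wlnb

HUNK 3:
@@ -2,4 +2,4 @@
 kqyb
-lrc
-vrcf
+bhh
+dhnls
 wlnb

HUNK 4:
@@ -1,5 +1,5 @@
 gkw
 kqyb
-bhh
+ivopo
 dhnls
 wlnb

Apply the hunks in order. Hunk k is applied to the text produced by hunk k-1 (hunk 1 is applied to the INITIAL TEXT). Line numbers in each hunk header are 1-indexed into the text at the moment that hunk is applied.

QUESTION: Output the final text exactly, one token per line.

Hunk 1: at line 6 remove [nbsdf,krc] add [ecr] -> 11 lines: gkw kqyb wcq zjp vrcf wlnb ecr wivyj pdclj naom bpa
Hunk 2: at line 1 remove [wcq,zjp] add [lrc] -> 10 lines: gkw kqyb lrc vrcf wlnb ecr wivyj pdclj naom bpa
Hunk 3: at line 2 remove [lrc,vrcf] add [bhh,dhnls] -> 10 lines: gkw kqyb bhh dhnls wlnb ecr wivyj pdclj naom bpa
Hunk 4: at line 1 remove [bhh] add [ivopo] -> 10 lines: gkw kqyb ivopo dhnls wlnb ecr wivyj pdclj naom bpa

Answer: gkw
kqyb
ivopo
dhnls
wlnb
ecr
wivyj
pdclj
naom
bpa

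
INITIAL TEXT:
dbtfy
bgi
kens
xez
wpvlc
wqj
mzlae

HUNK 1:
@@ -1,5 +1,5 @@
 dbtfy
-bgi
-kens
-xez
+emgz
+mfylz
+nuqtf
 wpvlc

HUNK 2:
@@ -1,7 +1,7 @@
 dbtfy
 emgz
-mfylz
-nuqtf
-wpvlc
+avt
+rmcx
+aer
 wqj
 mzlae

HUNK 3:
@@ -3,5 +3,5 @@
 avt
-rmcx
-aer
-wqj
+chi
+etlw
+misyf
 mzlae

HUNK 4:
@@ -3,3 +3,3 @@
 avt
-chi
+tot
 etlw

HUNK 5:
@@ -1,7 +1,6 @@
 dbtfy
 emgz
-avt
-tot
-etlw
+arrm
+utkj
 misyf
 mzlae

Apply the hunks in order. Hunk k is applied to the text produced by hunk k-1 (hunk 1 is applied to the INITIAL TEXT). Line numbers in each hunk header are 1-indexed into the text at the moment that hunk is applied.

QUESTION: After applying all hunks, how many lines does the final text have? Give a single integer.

Hunk 1: at line 1 remove [bgi,kens,xez] add [emgz,mfylz,nuqtf] -> 7 lines: dbtfy emgz mfylz nuqtf wpvlc wqj mzlae
Hunk 2: at line 1 remove [mfylz,nuqtf,wpvlc] add [avt,rmcx,aer] -> 7 lines: dbtfy emgz avt rmcx aer wqj mzlae
Hunk 3: at line 3 remove [rmcx,aer,wqj] add [chi,etlw,misyf] -> 7 lines: dbtfy emgz avt chi etlw misyf mzlae
Hunk 4: at line 3 remove [chi] add [tot] -> 7 lines: dbtfy emgz avt tot etlw misyf mzlae
Hunk 5: at line 1 remove [avt,tot,etlw] add [arrm,utkj] -> 6 lines: dbtfy emgz arrm utkj misyf mzlae
Final line count: 6

Answer: 6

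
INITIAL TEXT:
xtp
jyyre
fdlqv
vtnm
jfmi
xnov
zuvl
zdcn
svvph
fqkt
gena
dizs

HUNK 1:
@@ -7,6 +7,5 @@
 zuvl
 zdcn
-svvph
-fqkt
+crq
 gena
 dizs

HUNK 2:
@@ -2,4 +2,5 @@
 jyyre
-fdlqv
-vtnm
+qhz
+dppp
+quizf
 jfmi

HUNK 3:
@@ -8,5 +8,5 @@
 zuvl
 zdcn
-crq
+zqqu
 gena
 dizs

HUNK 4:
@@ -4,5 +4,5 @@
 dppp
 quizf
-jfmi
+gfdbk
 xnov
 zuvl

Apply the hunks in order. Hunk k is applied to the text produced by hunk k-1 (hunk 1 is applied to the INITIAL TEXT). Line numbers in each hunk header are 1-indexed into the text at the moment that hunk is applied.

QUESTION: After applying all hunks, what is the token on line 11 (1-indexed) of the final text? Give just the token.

Answer: gena

Derivation:
Hunk 1: at line 7 remove [svvph,fqkt] add [crq] -> 11 lines: xtp jyyre fdlqv vtnm jfmi xnov zuvl zdcn crq gena dizs
Hunk 2: at line 2 remove [fdlqv,vtnm] add [qhz,dppp,quizf] -> 12 lines: xtp jyyre qhz dppp quizf jfmi xnov zuvl zdcn crq gena dizs
Hunk 3: at line 8 remove [crq] add [zqqu] -> 12 lines: xtp jyyre qhz dppp quizf jfmi xnov zuvl zdcn zqqu gena dizs
Hunk 4: at line 4 remove [jfmi] add [gfdbk] -> 12 lines: xtp jyyre qhz dppp quizf gfdbk xnov zuvl zdcn zqqu gena dizs
Final line 11: gena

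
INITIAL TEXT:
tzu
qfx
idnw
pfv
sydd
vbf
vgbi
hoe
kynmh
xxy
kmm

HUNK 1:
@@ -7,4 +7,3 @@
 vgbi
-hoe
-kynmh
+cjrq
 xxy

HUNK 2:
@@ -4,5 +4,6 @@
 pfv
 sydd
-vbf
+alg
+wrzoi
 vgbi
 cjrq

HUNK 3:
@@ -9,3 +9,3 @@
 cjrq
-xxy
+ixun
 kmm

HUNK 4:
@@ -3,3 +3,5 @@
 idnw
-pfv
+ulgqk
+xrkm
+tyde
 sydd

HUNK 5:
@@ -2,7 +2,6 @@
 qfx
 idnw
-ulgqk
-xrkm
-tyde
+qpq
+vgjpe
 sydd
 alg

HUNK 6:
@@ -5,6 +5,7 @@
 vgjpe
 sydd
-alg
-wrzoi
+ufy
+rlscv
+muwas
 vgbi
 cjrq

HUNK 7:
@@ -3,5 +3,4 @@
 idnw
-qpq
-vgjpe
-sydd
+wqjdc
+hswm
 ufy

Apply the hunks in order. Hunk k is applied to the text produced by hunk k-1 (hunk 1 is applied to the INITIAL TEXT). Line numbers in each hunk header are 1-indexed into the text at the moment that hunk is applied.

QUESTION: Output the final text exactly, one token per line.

Answer: tzu
qfx
idnw
wqjdc
hswm
ufy
rlscv
muwas
vgbi
cjrq
ixun
kmm

Derivation:
Hunk 1: at line 7 remove [hoe,kynmh] add [cjrq] -> 10 lines: tzu qfx idnw pfv sydd vbf vgbi cjrq xxy kmm
Hunk 2: at line 4 remove [vbf] add [alg,wrzoi] -> 11 lines: tzu qfx idnw pfv sydd alg wrzoi vgbi cjrq xxy kmm
Hunk 3: at line 9 remove [xxy] add [ixun] -> 11 lines: tzu qfx idnw pfv sydd alg wrzoi vgbi cjrq ixun kmm
Hunk 4: at line 3 remove [pfv] add [ulgqk,xrkm,tyde] -> 13 lines: tzu qfx idnw ulgqk xrkm tyde sydd alg wrzoi vgbi cjrq ixun kmm
Hunk 5: at line 2 remove [ulgqk,xrkm,tyde] add [qpq,vgjpe] -> 12 lines: tzu qfx idnw qpq vgjpe sydd alg wrzoi vgbi cjrq ixun kmm
Hunk 6: at line 5 remove [alg,wrzoi] add [ufy,rlscv,muwas] -> 13 lines: tzu qfx idnw qpq vgjpe sydd ufy rlscv muwas vgbi cjrq ixun kmm
Hunk 7: at line 3 remove [qpq,vgjpe,sydd] add [wqjdc,hswm] -> 12 lines: tzu qfx idnw wqjdc hswm ufy rlscv muwas vgbi cjrq ixun kmm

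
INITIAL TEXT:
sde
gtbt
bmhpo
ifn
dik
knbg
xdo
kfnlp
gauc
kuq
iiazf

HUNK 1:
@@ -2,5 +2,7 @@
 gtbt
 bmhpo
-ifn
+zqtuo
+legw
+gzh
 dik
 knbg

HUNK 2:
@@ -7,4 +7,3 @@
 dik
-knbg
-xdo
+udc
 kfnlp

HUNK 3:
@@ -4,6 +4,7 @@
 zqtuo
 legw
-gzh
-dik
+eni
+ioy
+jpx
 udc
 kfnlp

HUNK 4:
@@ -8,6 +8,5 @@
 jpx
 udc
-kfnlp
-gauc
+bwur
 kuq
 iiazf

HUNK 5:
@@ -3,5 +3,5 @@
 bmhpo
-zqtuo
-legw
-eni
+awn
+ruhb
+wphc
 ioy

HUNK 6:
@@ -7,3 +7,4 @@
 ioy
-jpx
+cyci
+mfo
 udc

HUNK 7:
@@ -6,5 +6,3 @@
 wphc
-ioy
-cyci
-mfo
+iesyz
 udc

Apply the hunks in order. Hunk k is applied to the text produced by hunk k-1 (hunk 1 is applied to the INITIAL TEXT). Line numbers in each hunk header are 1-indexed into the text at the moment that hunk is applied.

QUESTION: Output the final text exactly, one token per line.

Hunk 1: at line 2 remove [ifn] add [zqtuo,legw,gzh] -> 13 lines: sde gtbt bmhpo zqtuo legw gzh dik knbg xdo kfnlp gauc kuq iiazf
Hunk 2: at line 7 remove [knbg,xdo] add [udc] -> 12 lines: sde gtbt bmhpo zqtuo legw gzh dik udc kfnlp gauc kuq iiazf
Hunk 3: at line 4 remove [gzh,dik] add [eni,ioy,jpx] -> 13 lines: sde gtbt bmhpo zqtuo legw eni ioy jpx udc kfnlp gauc kuq iiazf
Hunk 4: at line 8 remove [kfnlp,gauc] add [bwur] -> 12 lines: sde gtbt bmhpo zqtuo legw eni ioy jpx udc bwur kuq iiazf
Hunk 5: at line 3 remove [zqtuo,legw,eni] add [awn,ruhb,wphc] -> 12 lines: sde gtbt bmhpo awn ruhb wphc ioy jpx udc bwur kuq iiazf
Hunk 6: at line 7 remove [jpx] add [cyci,mfo] -> 13 lines: sde gtbt bmhpo awn ruhb wphc ioy cyci mfo udc bwur kuq iiazf
Hunk 7: at line 6 remove [ioy,cyci,mfo] add [iesyz] -> 11 lines: sde gtbt bmhpo awn ruhb wphc iesyz udc bwur kuq iiazf

Answer: sde
gtbt
bmhpo
awn
ruhb
wphc
iesyz
udc
bwur
kuq
iiazf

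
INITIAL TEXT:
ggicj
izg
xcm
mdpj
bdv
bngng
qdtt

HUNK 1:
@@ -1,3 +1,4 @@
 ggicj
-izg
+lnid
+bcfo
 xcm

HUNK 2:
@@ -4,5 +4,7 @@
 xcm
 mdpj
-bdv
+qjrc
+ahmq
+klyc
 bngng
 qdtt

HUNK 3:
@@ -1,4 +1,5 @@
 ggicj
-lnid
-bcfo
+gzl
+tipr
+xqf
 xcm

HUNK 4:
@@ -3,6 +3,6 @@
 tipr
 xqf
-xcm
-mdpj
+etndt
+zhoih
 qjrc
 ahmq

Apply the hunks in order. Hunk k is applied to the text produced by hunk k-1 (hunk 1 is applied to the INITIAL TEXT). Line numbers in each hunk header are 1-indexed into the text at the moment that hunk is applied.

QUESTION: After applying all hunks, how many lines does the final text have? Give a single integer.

Answer: 11

Derivation:
Hunk 1: at line 1 remove [izg] add [lnid,bcfo] -> 8 lines: ggicj lnid bcfo xcm mdpj bdv bngng qdtt
Hunk 2: at line 4 remove [bdv] add [qjrc,ahmq,klyc] -> 10 lines: ggicj lnid bcfo xcm mdpj qjrc ahmq klyc bngng qdtt
Hunk 3: at line 1 remove [lnid,bcfo] add [gzl,tipr,xqf] -> 11 lines: ggicj gzl tipr xqf xcm mdpj qjrc ahmq klyc bngng qdtt
Hunk 4: at line 3 remove [xcm,mdpj] add [etndt,zhoih] -> 11 lines: ggicj gzl tipr xqf etndt zhoih qjrc ahmq klyc bngng qdtt
Final line count: 11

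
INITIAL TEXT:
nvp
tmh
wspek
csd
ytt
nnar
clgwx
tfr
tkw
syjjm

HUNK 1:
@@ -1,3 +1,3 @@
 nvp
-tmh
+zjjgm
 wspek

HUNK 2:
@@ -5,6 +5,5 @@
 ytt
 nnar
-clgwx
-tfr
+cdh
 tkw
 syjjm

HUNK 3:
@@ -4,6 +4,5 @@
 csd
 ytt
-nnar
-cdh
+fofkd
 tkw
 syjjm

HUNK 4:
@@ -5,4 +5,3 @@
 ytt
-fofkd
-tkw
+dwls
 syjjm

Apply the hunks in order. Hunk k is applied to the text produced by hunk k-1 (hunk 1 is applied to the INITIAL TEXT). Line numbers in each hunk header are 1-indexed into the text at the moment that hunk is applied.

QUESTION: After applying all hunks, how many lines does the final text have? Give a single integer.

Hunk 1: at line 1 remove [tmh] add [zjjgm] -> 10 lines: nvp zjjgm wspek csd ytt nnar clgwx tfr tkw syjjm
Hunk 2: at line 5 remove [clgwx,tfr] add [cdh] -> 9 lines: nvp zjjgm wspek csd ytt nnar cdh tkw syjjm
Hunk 3: at line 4 remove [nnar,cdh] add [fofkd] -> 8 lines: nvp zjjgm wspek csd ytt fofkd tkw syjjm
Hunk 4: at line 5 remove [fofkd,tkw] add [dwls] -> 7 lines: nvp zjjgm wspek csd ytt dwls syjjm
Final line count: 7

Answer: 7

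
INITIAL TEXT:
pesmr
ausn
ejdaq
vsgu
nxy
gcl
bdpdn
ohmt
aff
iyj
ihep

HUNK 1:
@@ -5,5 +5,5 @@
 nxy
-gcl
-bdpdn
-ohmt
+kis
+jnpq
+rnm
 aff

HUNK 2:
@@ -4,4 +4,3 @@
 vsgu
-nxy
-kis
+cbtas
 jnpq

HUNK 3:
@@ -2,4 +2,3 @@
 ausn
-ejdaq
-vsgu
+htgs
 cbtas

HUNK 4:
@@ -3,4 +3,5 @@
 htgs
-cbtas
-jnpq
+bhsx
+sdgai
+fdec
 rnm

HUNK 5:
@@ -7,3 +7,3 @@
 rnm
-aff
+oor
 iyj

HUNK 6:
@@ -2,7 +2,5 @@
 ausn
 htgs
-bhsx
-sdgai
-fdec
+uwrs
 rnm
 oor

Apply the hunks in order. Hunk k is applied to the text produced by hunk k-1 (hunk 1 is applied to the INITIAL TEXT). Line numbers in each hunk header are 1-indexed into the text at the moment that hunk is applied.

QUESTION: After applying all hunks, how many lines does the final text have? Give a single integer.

Hunk 1: at line 5 remove [gcl,bdpdn,ohmt] add [kis,jnpq,rnm] -> 11 lines: pesmr ausn ejdaq vsgu nxy kis jnpq rnm aff iyj ihep
Hunk 2: at line 4 remove [nxy,kis] add [cbtas] -> 10 lines: pesmr ausn ejdaq vsgu cbtas jnpq rnm aff iyj ihep
Hunk 3: at line 2 remove [ejdaq,vsgu] add [htgs] -> 9 lines: pesmr ausn htgs cbtas jnpq rnm aff iyj ihep
Hunk 4: at line 3 remove [cbtas,jnpq] add [bhsx,sdgai,fdec] -> 10 lines: pesmr ausn htgs bhsx sdgai fdec rnm aff iyj ihep
Hunk 5: at line 7 remove [aff] add [oor] -> 10 lines: pesmr ausn htgs bhsx sdgai fdec rnm oor iyj ihep
Hunk 6: at line 2 remove [bhsx,sdgai,fdec] add [uwrs] -> 8 lines: pesmr ausn htgs uwrs rnm oor iyj ihep
Final line count: 8

Answer: 8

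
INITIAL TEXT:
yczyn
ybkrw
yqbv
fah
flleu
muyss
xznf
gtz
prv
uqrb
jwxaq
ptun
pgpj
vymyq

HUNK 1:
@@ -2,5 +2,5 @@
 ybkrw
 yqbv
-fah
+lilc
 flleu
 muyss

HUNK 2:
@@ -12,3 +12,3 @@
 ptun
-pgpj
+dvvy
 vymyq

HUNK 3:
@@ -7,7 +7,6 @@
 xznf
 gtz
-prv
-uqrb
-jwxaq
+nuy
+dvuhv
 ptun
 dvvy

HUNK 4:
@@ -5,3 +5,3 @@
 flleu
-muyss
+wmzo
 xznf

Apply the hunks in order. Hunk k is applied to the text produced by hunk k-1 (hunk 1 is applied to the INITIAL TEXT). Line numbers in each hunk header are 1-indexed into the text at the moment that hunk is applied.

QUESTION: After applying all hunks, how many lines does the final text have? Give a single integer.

Answer: 13

Derivation:
Hunk 1: at line 2 remove [fah] add [lilc] -> 14 lines: yczyn ybkrw yqbv lilc flleu muyss xznf gtz prv uqrb jwxaq ptun pgpj vymyq
Hunk 2: at line 12 remove [pgpj] add [dvvy] -> 14 lines: yczyn ybkrw yqbv lilc flleu muyss xznf gtz prv uqrb jwxaq ptun dvvy vymyq
Hunk 3: at line 7 remove [prv,uqrb,jwxaq] add [nuy,dvuhv] -> 13 lines: yczyn ybkrw yqbv lilc flleu muyss xznf gtz nuy dvuhv ptun dvvy vymyq
Hunk 4: at line 5 remove [muyss] add [wmzo] -> 13 lines: yczyn ybkrw yqbv lilc flleu wmzo xznf gtz nuy dvuhv ptun dvvy vymyq
Final line count: 13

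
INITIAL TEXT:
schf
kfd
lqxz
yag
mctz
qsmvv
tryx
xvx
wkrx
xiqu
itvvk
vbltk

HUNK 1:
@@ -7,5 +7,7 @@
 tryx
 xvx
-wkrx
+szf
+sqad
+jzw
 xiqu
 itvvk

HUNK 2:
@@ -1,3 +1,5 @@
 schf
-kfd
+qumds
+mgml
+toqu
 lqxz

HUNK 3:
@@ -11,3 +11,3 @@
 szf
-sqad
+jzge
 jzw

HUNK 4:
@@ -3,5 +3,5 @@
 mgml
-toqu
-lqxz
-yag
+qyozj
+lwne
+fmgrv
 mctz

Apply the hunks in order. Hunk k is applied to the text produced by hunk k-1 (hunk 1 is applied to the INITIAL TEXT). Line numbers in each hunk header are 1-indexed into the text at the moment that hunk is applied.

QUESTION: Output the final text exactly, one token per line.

Answer: schf
qumds
mgml
qyozj
lwne
fmgrv
mctz
qsmvv
tryx
xvx
szf
jzge
jzw
xiqu
itvvk
vbltk

Derivation:
Hunk 1: at line 7 remove [wkrx] add [szf,sqad,jzw] -> 14 lines: schf kfd lqxz yag mctz qsmvv tryx xvx szf sqad jzw xiqu itvvk vbltk
Hunk 2: at line 1 remove [kfd] add [qumds,mgml,toqu] -> 16 lines: schf qumds mgml toqu lqxz yag mctz qsmvv tryx xvx szf sqad jzw xiqu itvvk vbltk
Hunk 3: at line 11 remove [sqad] add [jzge] -> 16 lines: schf qumds mgml toqu lqxz yag mctz qsmvv tryx xvx szf jzge jzw xiqu itvvk vbltk
Hunk 4: at line 3 remove [toqu,lqxz,yag] add [qyozj,lwne,fmgrv] -> 16 lines: schf qumds mgml qyozj lwne fmgrv mctz qsmvv tryx xvx szf jzge jzw xiqu itvvk vbltk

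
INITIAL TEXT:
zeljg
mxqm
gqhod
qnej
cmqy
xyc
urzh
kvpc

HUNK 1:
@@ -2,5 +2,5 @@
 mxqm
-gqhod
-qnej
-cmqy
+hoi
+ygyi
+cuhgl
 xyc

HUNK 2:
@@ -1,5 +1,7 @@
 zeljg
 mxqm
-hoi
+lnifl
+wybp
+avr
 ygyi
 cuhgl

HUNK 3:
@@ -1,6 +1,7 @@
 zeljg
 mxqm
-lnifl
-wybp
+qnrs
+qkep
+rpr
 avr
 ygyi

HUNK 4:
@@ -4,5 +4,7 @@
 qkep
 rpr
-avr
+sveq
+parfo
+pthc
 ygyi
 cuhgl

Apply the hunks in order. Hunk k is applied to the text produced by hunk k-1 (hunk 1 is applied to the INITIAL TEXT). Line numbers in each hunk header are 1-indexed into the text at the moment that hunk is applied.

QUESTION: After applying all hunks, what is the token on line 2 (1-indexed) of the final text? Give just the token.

Answer: mxqm

Derivation:
Hunk 1: at line 2 remove [gqhod,qnej,cmqy] add [hoi,ygyi,cuhgl] -> 8 lines: zeljg mxqm hoi ygyi cuhgl xyc urzh kvpc
Hunk 2: at line 1 remove [hoi] add [lnifl,wybp,avr] -> 10 lines: zeljg mxqm lnifl wybp avr ygyi cuhgl xyc urzh kvpc
Hunk 3: at line 1 remove [lnifl,wybp] add [qnrs,qkep,rpr] -> 11 lines: zeljg mxqm qnrs qkep rpr avr ygyi cuhgl xyc urzh kvpc
Hunk 4: at line 4 remove [avr] add [sveq,parfo,pthc] -> 13 lines: zeljg mxqm qnrs qkep rpr sveq parfo pthc ygyi cuhgl xyc urzh kvpc
Final line 2: mxqm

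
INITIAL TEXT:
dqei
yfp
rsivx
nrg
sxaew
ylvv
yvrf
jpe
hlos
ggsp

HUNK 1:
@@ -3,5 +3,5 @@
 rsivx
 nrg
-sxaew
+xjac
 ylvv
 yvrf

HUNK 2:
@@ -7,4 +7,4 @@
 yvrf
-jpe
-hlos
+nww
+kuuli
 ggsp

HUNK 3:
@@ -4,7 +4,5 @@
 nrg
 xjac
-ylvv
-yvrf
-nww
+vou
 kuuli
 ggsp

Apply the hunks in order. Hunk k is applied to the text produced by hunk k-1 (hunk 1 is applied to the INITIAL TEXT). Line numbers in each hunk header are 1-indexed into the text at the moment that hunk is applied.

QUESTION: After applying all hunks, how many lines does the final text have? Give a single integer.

Hunk 1: at line 3 remove [sxaew] add [xjac] -> 10 lines: dqei yfp rsivx nrg xjac ylvv yvrf jpe hlos ggsp
Hunk 2: at line 7 remove [jpe,hlos] add [nww,kuuli] -> 10 lines: dqei yfp rsivx nrg xjac ylvv yvrf nww kuuli ggsp
Hunk 3: at line 4 remove [ylvv,yvrf,nww] add [vou] -> 8 lines: dqei yfp rsivx nrg xjac vou kuuli ggsp
Final line count: 8

Answer: 8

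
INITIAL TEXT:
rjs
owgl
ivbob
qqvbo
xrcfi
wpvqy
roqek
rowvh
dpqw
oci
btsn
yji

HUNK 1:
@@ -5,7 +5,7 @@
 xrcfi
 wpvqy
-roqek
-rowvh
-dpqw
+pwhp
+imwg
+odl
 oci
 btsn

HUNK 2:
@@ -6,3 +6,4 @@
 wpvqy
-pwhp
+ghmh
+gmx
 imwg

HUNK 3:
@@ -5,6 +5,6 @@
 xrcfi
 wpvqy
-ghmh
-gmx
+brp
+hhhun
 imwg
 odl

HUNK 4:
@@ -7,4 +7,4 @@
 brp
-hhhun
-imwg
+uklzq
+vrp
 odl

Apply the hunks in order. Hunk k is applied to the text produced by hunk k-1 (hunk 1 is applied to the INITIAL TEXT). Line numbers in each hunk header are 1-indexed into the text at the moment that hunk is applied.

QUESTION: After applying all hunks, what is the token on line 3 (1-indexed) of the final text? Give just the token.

Hunk 1: at line 5 remove [roqek,rowvh,dpqw] add [pwhp,imwg,odl] -> 12 lines: rjs owgl ivbob qqvbo xrcfi wpvqy pwhp imwg odl oci btsn yji
Hunk 2: at line 6 remove [pwhp] add [ghmh,gmx] -> 13 lines: rjs owgl ivbob qqvbo xrcfi wpvqy ghmh gmx imwg odl oci btsn yji
Hunk 3: at line 5 remove [ghmh,gmx] add [brp,hhhun] -> 13 lines: rjs owgl ivbob qqvbo xrcfi wpvqy brp hhhun imwg odl oci btsn yji
Hunk 4: at line 7 remove [hhhun,imwg] add [uklzq,vrp] -> 13 lines: rjs owgl ivbob qqvbo xrcfi wpvqy brp uklzq vrp odl oci btsn yji
Final line 3: ivbob

Answer: ivbob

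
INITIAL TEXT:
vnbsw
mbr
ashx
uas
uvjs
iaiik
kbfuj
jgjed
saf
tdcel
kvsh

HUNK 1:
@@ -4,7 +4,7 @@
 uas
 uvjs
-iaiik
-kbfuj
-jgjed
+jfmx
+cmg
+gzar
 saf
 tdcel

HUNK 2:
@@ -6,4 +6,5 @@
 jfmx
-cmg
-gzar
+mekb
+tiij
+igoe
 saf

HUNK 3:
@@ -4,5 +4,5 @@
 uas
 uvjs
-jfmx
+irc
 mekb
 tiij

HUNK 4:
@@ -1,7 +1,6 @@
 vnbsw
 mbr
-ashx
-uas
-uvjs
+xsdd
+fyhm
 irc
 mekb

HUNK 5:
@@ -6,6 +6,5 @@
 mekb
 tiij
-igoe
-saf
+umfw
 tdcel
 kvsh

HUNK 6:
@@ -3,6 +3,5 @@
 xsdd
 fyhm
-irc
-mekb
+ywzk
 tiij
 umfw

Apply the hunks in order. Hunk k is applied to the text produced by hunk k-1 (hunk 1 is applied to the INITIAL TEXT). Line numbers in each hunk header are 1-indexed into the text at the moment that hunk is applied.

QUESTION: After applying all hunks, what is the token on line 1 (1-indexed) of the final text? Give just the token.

Hunk 1: at line 4 remove [iaiik,kbfuj,jgjed] add [jfmx,cmg,gzar] -> 11 lines: vnbsw mbr ashx uas uvjs jfmx cmg gzar saf tdcel kvsh
Hunk 2: at line 6 remove [cmg,gzar] add [mekb,tiij,igoe] -> 12 lines: vnbsw mbr ashx uas uvjs jfmx mekb tiij igoe saf tdcel kvsh
Hunk 3: at line 4 remove [jfmx] add [irc] -> 12 lines: vnbsw mbr ashx uas uvjs irc mekb tiij igoe saf tdcel kvsh
Hunk 4: at line 1 remove [ashx,uas,uvjs] add [xsdd,fyhm] -> 11 lines: vnbsw mbr xsdd fyhm irc mekb tiij igoe saf tdcel kvsh
Hunk 5: at line 6 remove [igoe,saf] add [umfw] -> 10 lines: vnbsw mbr xsdd fyhm irc mekb tiij umfw tdcel kvsh
Hunk 6: at line 3 remove [irc,mekb] add [ywzk] -> 9 lines: vnbsw mbr xsdd fyhm ywzk tiij umfw tdcel kvsh
Final line 1: vnbsw

Answer: vnbsw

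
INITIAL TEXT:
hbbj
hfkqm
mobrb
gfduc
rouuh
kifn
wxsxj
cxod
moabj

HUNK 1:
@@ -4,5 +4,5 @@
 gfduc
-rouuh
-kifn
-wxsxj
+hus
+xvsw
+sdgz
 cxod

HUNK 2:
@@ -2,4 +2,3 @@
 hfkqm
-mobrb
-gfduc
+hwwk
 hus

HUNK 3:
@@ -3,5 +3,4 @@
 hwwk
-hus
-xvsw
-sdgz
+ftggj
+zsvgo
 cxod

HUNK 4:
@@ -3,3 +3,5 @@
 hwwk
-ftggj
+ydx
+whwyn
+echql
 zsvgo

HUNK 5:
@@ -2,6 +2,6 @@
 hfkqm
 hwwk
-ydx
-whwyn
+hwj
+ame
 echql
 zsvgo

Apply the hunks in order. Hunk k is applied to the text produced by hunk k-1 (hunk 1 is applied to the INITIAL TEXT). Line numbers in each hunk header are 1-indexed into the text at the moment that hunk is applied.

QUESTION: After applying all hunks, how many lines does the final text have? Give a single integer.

Answer: 9

Derivation:
Hunk 1: at line 4 remove [rouuh,kifn,wxsxj] add [hus,xvsw,sdgz] -> 9 lines: hbbj hfkqm mobrb gfduc hus xvsw sdgz cxod moabj
Hunk 2: at line 2 remove [mobrb,gfduc] add [hwwk] -> 8 lines: hbbj hfkqm hwwk hus xvsw sdgz cxod moabj
Hunk 3: at line 3 remove [hus,xvsw,sdgz] add [ftggj,zsvgo] -> 7 lines: hbbj hfkqm hwwk ftggj zsvgo cxod moabj
Hunk 4: at line 3 remove [ftggj] add [ydx,whwyn,echql] -> 9 lines: hbbj hfkqm hwwk ydx whwyn echql zsvgo cxod moabj
Hunk 5: at line 2 remove [ydx,whwyn] add [hwj,ame] -> 9 lines: hbbj hfkqm hwwk hwj ame echql zsvgo cxod moabj
Final line count: 9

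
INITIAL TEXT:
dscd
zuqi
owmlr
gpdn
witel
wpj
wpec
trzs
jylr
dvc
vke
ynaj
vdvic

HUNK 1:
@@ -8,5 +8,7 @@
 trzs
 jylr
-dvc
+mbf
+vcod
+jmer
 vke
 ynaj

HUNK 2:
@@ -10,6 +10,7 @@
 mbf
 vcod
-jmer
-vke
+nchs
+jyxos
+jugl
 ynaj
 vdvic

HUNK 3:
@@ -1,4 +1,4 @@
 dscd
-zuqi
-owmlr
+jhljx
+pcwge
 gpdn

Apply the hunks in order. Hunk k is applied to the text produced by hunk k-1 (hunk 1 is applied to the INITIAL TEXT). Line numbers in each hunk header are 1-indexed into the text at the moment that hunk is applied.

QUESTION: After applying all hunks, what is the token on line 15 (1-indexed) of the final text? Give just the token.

Hunk 1: at line 8 remove [dvc] add [mbf,vcod,jmer] -> 15 lines: dscd zuqi owmlr gpdn witel wpj wpec trzs jylr mbf vcod jmer vke ynaj vdvic
Hunk 2: at line 10 remove [jmer,vke] add [nchs,jyxos,jugl] -> 16 lines: dscd zuqi owmlr gpdn witel wpj wpec trzs jylr mbf vcod nchs jyxos jugl ynaj vdvic
Hunk 3: at line 1 remove [zuqi,owmlr] add [jhljx,pcwge] -> 16 lines: dscd jhljx pcwge gpdn witel wpj wpec trzs jylr mbf vcod nchs jyxos jugl ynaj vdvic
Final line 15: ynaj

Answer: ynaj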